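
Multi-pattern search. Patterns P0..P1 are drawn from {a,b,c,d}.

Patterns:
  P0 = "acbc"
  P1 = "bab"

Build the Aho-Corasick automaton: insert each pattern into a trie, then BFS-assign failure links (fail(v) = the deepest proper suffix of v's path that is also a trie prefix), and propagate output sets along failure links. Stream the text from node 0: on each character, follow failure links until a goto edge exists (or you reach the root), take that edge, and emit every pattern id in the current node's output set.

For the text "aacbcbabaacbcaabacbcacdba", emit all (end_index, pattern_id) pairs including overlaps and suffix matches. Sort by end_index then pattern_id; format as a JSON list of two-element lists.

Construct AC machine:
Trie nodes:
  0='ε' goto a→1 b→5
  1='a' goto c→2
  2='ac' goto b→3
  3='acb' goto c→4
  4='acbc' goto ·  [P0 ends]
  5='b' goto a→6
  6='ba' goto b→7
  7='bab' goto ·  [P1 ends]

Failure links (BFS by depth):
  n1('a'): parent n0 fail=0; on 'a' 0 → fail=0;  out ∅∪∅=∅
  n5('b'): parent n0 fail=0; on 'b' 0 → fail=0;  out ∅∪∅=∅
  n2('ac'): parent n1 fail=0; on 'c' 0 → fail=0;  out ∅∪∅=∅
  n6('ba'): parent n5 fail=0; on 'a' 0 → fail=1;  out ∅∪∅=∅
  n3('acb'): parent n2 fail=0; on 'b' 0 → fail=5;  out ∅∪∅=∅
  n7('bab'): parent n6 fail=1; on 'b' 1→0 → fail=5;  out {1}∪∅={1}
  n4('acbc'): parent n3 fail=5; on 'c' 5→0 → fail=0;  out {0}∪∅={0}

Run:
pos 0 'a': at 1
pos 1 'a': at 1 (fail-walked)
pos 2 'c': at 2
pos 3 'b': at 3
pos 4 'c': at 4  ** P0@[1:4]
pos 5 'b': at 5 (fail-walked)
pos 6 'a': at 6
pos 7 'b': at 7  ** P1@[5:7]
pos 8 'a': at 6 (fail-walked)
pos 9 'a': at 1 (fail-walked)
pos 10 'c': at 2
pos 11 'b': at 3
pos 12 'c': at 4  ** P0@[9:12]
pos 13 'a': at 1 (fail-walked)
pos 14 'a': at 1 (fail-walked)
pos 15 'b': at 5 (fail-walked)
pos 16 'a': at 6
pos 17 'c': at 2 (fail-walked)
pos 18 'b': at 3
pos 19 'c': at 4  ** P0@[16:19]
pos 20 'a': at 1 (fail-walked)
pos 21 'c': at 2
pos 22 'd': at 0 (fail-walked)
pos 23 'b': at 5
pos 24 'a': at 6

Result: [[4,0],[7,1],[12,0],[19,0]]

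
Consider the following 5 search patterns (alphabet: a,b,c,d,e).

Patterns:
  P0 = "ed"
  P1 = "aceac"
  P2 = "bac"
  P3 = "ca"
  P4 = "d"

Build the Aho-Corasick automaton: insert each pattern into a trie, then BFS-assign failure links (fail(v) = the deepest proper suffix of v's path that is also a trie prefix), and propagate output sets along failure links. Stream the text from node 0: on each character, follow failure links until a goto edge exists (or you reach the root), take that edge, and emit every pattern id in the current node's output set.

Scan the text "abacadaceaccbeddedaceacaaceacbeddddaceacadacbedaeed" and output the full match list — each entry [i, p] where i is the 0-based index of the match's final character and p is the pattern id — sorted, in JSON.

Construct AC machine:
Trie (insert patterns):
  n0 'ε': a→3 b→8 c→11 d→13 e→1
  n1 'e': d→2
  n2 'ed': ·  ←P0
  n3 'a': c→4
  n4 'ac': e→5
  n5 'ace': a→6
  n6 'acea': c→7
  n7 'aceac': ·  ←P1
  n8 'b': a→9
  n9 'ba': c→10
  n10 'bac': ·  ←P2
  n11 'c': a→12
  n12 'ca': ·  ←P3
  n13 'd': ·  ←P4

Failure links (BFS by depth):
  fail(1) 'e': from fail(0)=0 chase 'e': 0 ⇒ 0;  out=∅∪out(0)=∅
  fail(3) 'a': from fail(0)=0 chase 'a': 0 ⇒ 0;  out=∅∪out(0)=∅
  fail(8) 'b': from fail(0)=0 chase 'b': 0 ⇒ 0;  out=∅∪out(0)=∅
  fail(11) 'c': from fail(0)=0 chase 'c': 0 ⇒ 0;  out=∅∪out(0)=∅
  fail(13) 'd': from fail(0)=0 chase 'd': 0 ⇒ 0;  out={4}∪out(0)={4}
  fail(2) 'ed': from fail(1)=0 chase 'd': 0 ⇒ 13;  out={0}∪out(13)={0,4}
  fail(4) 'ac': from fail(3)=0 chase 'c': 0 ⇒ 11;  out=∅∪out(11)=∅
  fail(9) 'ba': from fail(8)=0 chase 'a': 0 ⇒ 3;  out=∅∪out(3)=∅
  fail(12) 'ca': from fail(11)=0 chase 'a': 0 ⇒ 3;  out={3}∪out(3)={3}
  fail(5) 'ace': from fail(4)=11 chase 'e': 11→0 ⇒ 1;  out=∅∪out(1)=∅
  fail(10) 'bac': from fail(9)=3 chase 'c': 3 ⇒ 4;  out={2}∪out(4)={2}
  fail(6) 'acea': from fail(5)=1 chase 'a': 1→0 ⇒ 3;  out=∅∪out(3)=∅
  fail(7) 'aceac': from fail(6)=3 chase 'c': 3 ⇒ 4;  out={1}∪out(4)={1}

Scan:
[0] read 'a'  n0⇒n3
[1] read 'b'  n3⇒n8 ·f
[2] read 'a'  n8⇒n9
[3] read 'c'  n9⇒n10  ** P2@[1:3]
[4] read 'a'  n10⇒n12 ·f  ** P3@[3:4]
[5] read 'd'  n12⇒n13 ·f  ** P4@[5:5]
[6] read 'a'  n13⇒n3 ·f
[7] read 'c'  n3⇒n4
[8] read 'e'  n4⇒n5
[9] read 'a'  n5⇒n6
[10] read 'c'  n6⇒n7  ** P1@[6:10]
[11] read 'c'  n7⇒n11 ·f
[12] read 'b'  n11⇒n8 ·f
[13] read 'e'  n8⇒n1 ·f
[14] read 'd'  n1⇒n2  ** P0@[13:14],P4@[14:14]
[15] read 'd'  n2⇒n13 ·f  ** P4@[15:15]
[16] read 'e'  n13⇒n1 ·f
[17] read 'd'  n1⇒n2  ** P0@[16:17],P4@[17:17]
[18] read 'a'  n2⇒n3 ·f
[19] read 'c'  n3⇒n4
[20] read 'e'  n4⇒n5
[21] read 'a'  n5⇒n6
[22] read 'c'  n6⇒n7  ** P1@[18:22]
[23] read 'a'  n7⇒n12 ·f  ** P3@[22:23]
[24] read 'a'  n12⇒n3 ·f
[25] read 'c'  n3⇒n4
[26] read 'e'  n4⇒n5
[27] read 'a'  n5⇒n6
[28] read 'c'  n6⇒n7  ** P1@[24:28]
[29] read 'b'  n7⇒n8 ·f
[30] read 'e'  n8⇒n1 ·f
[31] read 'd'  n1⇒n2  ** P0@[30:31],P4@[31:31]
[32] read 'd'  n2⇒n13 ·f  ** P4@[32:32]
[33] read 'd'  n13⇒n13 ·f  ** P4@[33:33]
[34] read 'd'  n13⇒n13 ·f  ** P4@[34:34]
[35] read 'a'  n13⇒n3 ·f
[36] read 'c'  n3⇒n4
[37] read 'e'  n4⇒n5
[38] read 'a'  n5⇒n6
[39] read 'c'  n6⇒n7  ** P1@[35:39]
[40] read 'a'  n7⇒n12 ·f  ** P3@[39:40]
[41] read 'd'  n12⇒n13 ·f  ** P4@[41:41]
[42] read 'a'  n13⇒n3 ·f
[43] read 'c'  n3⇒n4
[44] read 'b'  n4⇒n8 ·f
[45] read 'e'  n8⇒n1 ·f
[46] read 'd'  n1⇒n2  ** P0@[45:46],P4@[46:46]
[47] read 'a'  n2⇒n3 ·f
[48] read 'e'  n3⇒n1 ·f
[49] read 'e'  n1⇒n1 ·f
[50] read 'd'  n1⇒n2  ** P0@[49:50],P4@[50:50]

Result: [[3,2],[4,3],[5,4],[10,1],[14,0],[14,4],[15,4],[17,0],[17,4],[22,1],[23,3],[28,1],[31,0],[31,4],[32,4],[33,4],[34,4],[39,1],[40,3],[41,4],[46,0],[46,4],[50,0],[50,4]]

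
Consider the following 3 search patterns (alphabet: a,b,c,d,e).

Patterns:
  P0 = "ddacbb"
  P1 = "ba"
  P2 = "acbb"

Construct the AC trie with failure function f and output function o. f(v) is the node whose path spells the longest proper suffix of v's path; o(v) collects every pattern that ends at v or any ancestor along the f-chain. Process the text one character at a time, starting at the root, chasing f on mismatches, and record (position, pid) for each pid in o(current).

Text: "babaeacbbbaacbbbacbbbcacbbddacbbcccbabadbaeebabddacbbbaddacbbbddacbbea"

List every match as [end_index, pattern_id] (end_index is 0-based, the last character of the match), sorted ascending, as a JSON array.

Build automaton:
Trie (insert patterns):
  n0 'ε': a→9 b→7 d→1
  n1 'd': d→2
  n2 'dd': a→3
  n3 'dda': c→4
  n4 'ddac': b→5
  n5 'ddacb': b→6
  n6 'ddacbb': ·  [P0 ends]
  n7 'b': a→8
  n8 'ba': ·  [P1 ends]
  n9 'a': c→10
  n10 'ac': b→11
  n11 'acb': b→12
  n12 'acbb': ·  [P2 ends]

BFS fail/out derivation:
  fail(1) 'd': from fail(0)=0 chase 'd': 0 ⇒ 0;  out=∅∪out(0)=∅
  fail(7) 'b': from fail(0)=0 chase 'b': 0 ⇒ 0;  out=∅∪out(0)=∅
  fail(9) 'a': from fail(0)=0 chase 'a': 0 ⇒ 0;  out=∅∪out(0)=∅
  fail(2) 'dd': from fail(1)=0 chase 'd': 0 ⇒ 1;  out=∅∪out(1)=∅
  fail(8) 'ba': from fail(7)=0 chase 'a': 0 ⇒ 9;  out={1}∪out(9)={1}
  fail(10) 'ac': from fail(9)=0 chase 'c': 0 ⇒ 0;  out=∅∪out(0)=∅
  fail(3) 'dda': from fail(2)=1 chase 'a': 1→0 ⇒ 9;  out=∅∪out(9)=∅
  fail(11) 'acb': from fail(10)=0 chase 'b': 0 ⇒ 7;  out=∅∪out(7)=∅
  fail(4) 'ddac': from fail(3)=9 chase 'c': 9 ⇒ 10;  out=∅∪out(10)=∅
  fail(12) 'acbb': from fail(11)=7 chase 'b': 7→0 ⇒ 7;  out={2}∪out(7)={2}
  fail(5) 'ddacb': from fail(4)=10 chase 'b': 10 ⇒ 11;  out=∅∪out(11)=∅
  fail(6) 'ddacbb': from fail(5)=11 chase 'b': 11 ⇒ 12;  out={0}∪out(12)={0,2}

Run:
i=0 'b': node 0→7
i=1 'a': node 7→8  → match P1@[0:1]
i=2 'b': node 8→7 (fail-walked)
i=3 'a': node 7→8  → match P1@[2:3]
i=4 'e': node 8→0 (fail-walked)
i=5 'a': node 0→9
i=6 'c': node 9→10
i=7 'b': node 10→11
i=8 'b': node 11→12  → match P2@[5:8]
i=9 'b': node 12→7 (fail-walked)
i=10 'a': node 7→8  → match P1@[9:10]
i=11 'a': node 8→9 (fail-walked)
i=12 'c': node 9→10
i=13 'b': node 10→11
i=14 'b': node 11→12  → match P2@[11:14]
i=15 'b': node 12→7 (fail-walked)
i=16 'a': node 7→8  → match P1@[15:16]
i=17 'c': node 8→10 (fail-walked)
i=18 'b': node 10→11
i=19 'b': node 11→12  → match P2@[16:19]
i=20 'b': node 12→7 (fail-walked)
i=21 'c': node 7→0 (fail-walked)
i=22 'a': node 0→9
i=23 'c': node 9→10
i=24 'b': node 10→11
i=25 'b': node 11→12  → match P2@[22:25]
i=26 'd': node 12→1 (fail-walked)
i=27 'd': node 1→2
i=28 'a': node 2→3
i=29 'c': node 3→4
i=30 'b': node 4→5
i=31 'b': node 5→6  → match P0@[26:31],P2@[28:31]
i=32 'c': node 6→0 (fail-walked)
i=33 'c': node 0→0
i=34 'c': node 0→0
i=35 'b': node 0→7
i=36 'a': node 7→8  → match P1@[35:36]
i=37 'b': node 8→7 (fail-walked)
i=38 'a': node 7→8  → match P1@[37:38]
i=39 'd': node 8→1 (fail-walked)
i=40 'b': node 1→7 (fail-walked)
i=41 'a': node 7→8  → match P1@[40:41]
i=42 'e': node 8→0 (fail-walked)
i=43 'e': node 0→0
i=44 'b': node 0→7
i=45 'a': node 7→8  → match P1@[44:45]
i=46 'b': node 8→7 (fail-walked)
i=47 'd': node 7→1 (fail-walked)
i=48 'd': node 1→2
i=49 'a': node 2→3
i=50 'c': node 3→4
i=51 'b': node 4→5
i=52 'b': node 5→6  → match P0@[47:52],P2@[49:52]
i=53 'b': node 6→7 (fail-walked)
i=54 'a': node 7→8  → match P1@[53:54]
i=55 'd': node 8→1 (fail-walked)
i=56 'd': node 1→2
i=57 'a': node 2→3
i=58 'c': node 3→4
i=59 'b': node 4→5
i=60 'b': node 5→6  → match P0@[55:60],P2@[57:60]
i=61 'b': node 6→7 (fail-walked)
i=62 'd': node 7→1 (fail-walked)
i=63 'd': node 1→2
i=64 'a': node 2→3
i=65 'c': node 3→4
i=66 'b': node 4→5
i=67 'b': node 5→6  → match P0@[62:67],P2@[64:67]
i=68 'e': node 6→0 (fail-walked)
i=69 'a': node 0→9

Result: [[1,1],[3,1],[8,2],[10,1],[14,2],[16,1],[19,2],[25,2],[31,0],[31,2],[36,1],[38,1],[41,1],[45,1],[52,0],[52,2],[54,1],[60,0],[60,2],[67,0],[67,2]]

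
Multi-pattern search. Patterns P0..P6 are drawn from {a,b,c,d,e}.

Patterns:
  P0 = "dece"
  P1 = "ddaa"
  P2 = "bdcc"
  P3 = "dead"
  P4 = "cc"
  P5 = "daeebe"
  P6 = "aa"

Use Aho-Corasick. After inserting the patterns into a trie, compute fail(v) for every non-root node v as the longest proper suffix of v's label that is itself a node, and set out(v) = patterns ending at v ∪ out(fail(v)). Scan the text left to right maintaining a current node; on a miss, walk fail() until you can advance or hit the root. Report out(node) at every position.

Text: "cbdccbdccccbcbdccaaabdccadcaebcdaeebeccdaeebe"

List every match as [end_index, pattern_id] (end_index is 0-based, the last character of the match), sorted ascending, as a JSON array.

Build automaton:
Trie (insert patterns):
  0='ε' goto a→21 b→8 c→14 d→1
  1='d' goto a→16 d→5 e→2
  2='de' goto a→12 c→3
  3='dec' goto e→4
  4='dece' goto ·  ←P0
  5='dd' goto a→6
  6='dda' goto a→7
  7='ddaa' goto ·  ←P1
  8='b' goto d→9
  9='bd' goto c→10
  10='bdc' goto c→11
  11='bdcc' goto ·  ←P2
  12='dea' goto d→13
  13='dead' goto ·  ←P3
  14='c' goto c→15
  15='cc' goto ·  ←P4
  16='da' goto e→17
  17='dae' goto e→18
  18='daee' goto b→19
  19='daeeb' goto e→20
  20='daeebe' goto ·  ←P5
  21='a' goto a→22
  22='aa' goto ·  ←P6

Failure links (BFS by depth):
  fail(1) 'd': from fail(0)=0 chase 'd': 0 ⇒ 0;  out=∅∪out(0)=∅
  fail(8) 'b': from fail(0)=0 chase 'b': 0 ⇒ 0;  out=∅∪out(0)=∅
  fail(14) 'c': from fail(0)=0 chase 'c': 0 ⇒ 0;  out=∅∪out(0)=∅
  fail(21) 'a': from fail(0)=0 chase 'a': 0 ⇒ 0;  out=∅∪out(0)=∅
  fail(2) 'de': from fail(1)=0 chase 'e': 0 ⇒ 0;  out=∅∪out(0)=∅
  fail(5) 'dd': from fail(1)=0 chase 'd': 0 ⇒ 1;  out=∅∪out(1)=∅
  fail(9) 'bd': from fail(8)=0 chase 'd': 0 ⇒ 1;  out=∅∪out(1)=∅
  fail(15) 'cc': from fail(14)=0 chase 'c': 0 ⇒ 14;  out={4}∪out(14)={4}
  fail(16) 'da': from fail(1)=0 chase 'a': 0 ⇒ 21;  out=∅∪out(21)=∅
  fail(22) 'aa': from fail(21)=0 chase 'a': 0 ⇒ 21;  out={6}∪out(21)={6}
  fail(3) 'dec': from fail(2)=0 chase 'c': 0 ⇒ 14;  out=∅∪out(14)=∅
  fail(6) 'dda': from fail(5)=1 chase 'a': 1 ⇒ 16;  out=∅∪out(16)=∅
  fail(10) 'bdc': from fail(9)=1 chase 'c': 1→0 ⇒ 14;  out=∅∪out(14)=∅
  fail(12) 'dea': from fail(2)=0 chase 'a': 0 ⇒ 21;  out=∅∪out(21)=∅
  fail(17) 'dae': from fail(16)=21 chase 'e': 21→0 ⇒ 0;  out=∅∪out(0)=∅
  fail(4) 'dece': from fail(3)=14 chase 'e': 14→0 ⇒ 0;  out={0}∪out(0)={0}
  fail(7) 'ddaa': from fail(6)=16 chase 'a': 16→21 ⇒ 22;  out={1}∪out(22)={1,6}
  fail(11) 'bdcc': from fail(10)=14 chase 'c': 14 ⇒ 15;  out={2}∪out(15)={2,4}
  fail(13) 'dead': from fail(12)=21 chase 'd': 21→0 ⇒ 1;  out={3}∪out(1)={3}
  fail(18) 'daee': from fail(17)=0 chase 'e': 0 ⇒ 0;  out=∅∪out(0)=∅
  fail(19) 'daeeb': from fail(18)=0 chase 'b': 0 ⇒ 8;  out=∅∪out(8)=∅
  fail(20) 'daeebe': from fail(19)=8 chase 'e': 8→0 ⇒ 0;  out={5}∪out(0)={5}

Run:
[0] read 'c'  n0⇒n14
[1] read 'b'  n14⇒n8 (fail-walked)
[2] read 'd'  n8⇒n9
[3] read 'c'  n9⇒n10
[4] read 'c'  n10⇒n11  → match P2@[1:4],P4@[3:4]
[5] read 'b'  n11⇒n8 (fail-walked)
[6] read 'd'  n8⇒n9
[7] read 'c'  n9⇒n10
[8] read 'c'  n10⇒n11  → match P2@[5:8],P4@[7:8]
[9] read 'c'  n11⇒n15 (fail-walked)  → match P4@[8:9]
[10] read 'c'  n15⇒n15 (fail-walked)  → match P4@[9:10]
[11] read 'b'  n15⇒n8 (fail-walked)
[12] read 'c'  n8⇒n14 (fail-walked)
[13] read 'b'  n14⇒n8 (fail-walked)
[14] read 'd'  n8⇒n9
[15] read 'c'  n9⇒n10
[16] read 'c'  n10⇒n11  → match P2@[13:16],P4@[15:16]
[17] read 'a'  n11⇒n21 (fail-walked)
[18] read 'a'  n21⇒n22  → match P6@[17:18]
[19] read 'a'  n22⇒n22 (fail-walked)  → match P6@[18:19]
[20] read 'b'  n22⇒n8 (fail-walked)
[21] read 'd'  n8⇒n9
[22] read 'c'  n9⇒n10
[23] read 'c'  n10⇒n11  → match P2@[20:23],P4@[22:23]
[24] read 'a'  n11⇒n21 (fail-walked)
[25] read 'd'  n21⇒n1 (fail-walked)
[26] read 'c'  n1⇒n14 (fail-walked)
[27] read 'a'  n14⇒n21 (fail-walked)
[28] read 'e'  n21⇒n0 (fail-walked)
[29] read 'b'  n0⇒n8
[30] read 'c'  n8⇒n14 (fail-walked)
[31] read 'd'  n14⇒n1 (fail-walked)
[32] read 'a'  n1⇒n16
[33] read 'e'  n16⇒n17
[34] read 'e'  n17⇒n18
[35] read 'b'  n18⇒n19
[36] read 'e'  n19⇒n20  → match P5@[31:36]
[37] read 'c'  n20⇒n14 (fail-walked)
[38] read 'c'  n14⇒n15  → match P4@[37:38]
[39] read 'd'  n15⇒n1 (fail-walked)
[40] read 'a'  n1⇒n16
[41] read 'e'  n16⇒n17
[42] read 'e'  n17⇒n18
[43] read 'b'  n18⇒n19
[44] read 'e'  n19⇒n20  → match P5@[39:44]

Matches: [[4,2],[4,4],[8,2],[8,4],[9,4],[10,4],[16,2],[16,4],[18,6],[19,6],[23,2],[23,4],[36,5],[38,4],[44,5]]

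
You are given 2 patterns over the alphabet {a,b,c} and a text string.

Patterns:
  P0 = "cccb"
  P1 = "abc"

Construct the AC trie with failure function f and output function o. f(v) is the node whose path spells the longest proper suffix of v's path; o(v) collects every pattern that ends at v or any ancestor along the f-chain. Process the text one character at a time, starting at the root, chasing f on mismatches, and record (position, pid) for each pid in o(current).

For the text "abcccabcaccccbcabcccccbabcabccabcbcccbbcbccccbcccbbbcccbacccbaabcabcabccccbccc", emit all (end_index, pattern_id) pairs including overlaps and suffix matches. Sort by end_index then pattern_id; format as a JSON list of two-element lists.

Construct AC machine:
Trie (insert patterns):
  n0 'ε': a→5 c→1
  n1 'c': c→2
  n2 'cc': c→3
  n3 'ccc': b→4
  n4 'cccb': ·  [P0 ends]
  n5 'a': b→6
  n6 'ab': c→7
  n7 'abc': ·  [P1 ends]

BFS fail/out derivation:
  n1('c'): parent n0 fail=0; on 'c' 0 → fail=0;  out ∅∪∅=∅
  n5('a'): parent n0 fail=0; on 'a' 0 → fail=0;  out ∅∪∅=∅
  n2('cc'): parent n1 fail=0; on 'c' 0 → fail=1;  out ∅∪∅=∅
  n6('ab'): parent n5 fail=0; on 'b' 0 → fail=0;  out ∅∪∅=∅
  n3('ccc'): parent n2 fail=1; on 'c' 1 → fail=2;  out ∅∪∅=∅
  n7('abc'): parent n6 fail=0; on 'c' 0 → fail=1;  out {1}∪∅={1}
  n4('cccb'): parent n3 fail=2; on 'b' 2→1→0 → fail=0;  out {0}∪∅={0}

Run:
i=0 'a': node 0→5
i=1 'b': node 5→6
i=2 'c': node 6→7  emit P1@[0:2]
i=3 'c': node 7→2 ·f
i=4 'c': node 2→3
i=5 'a': node 3→5 ·f
i=6 'b': node 5→6
i=7 'c': node 6→7  emit P1@[5:7]
i=8 'a': node 7→5 ·f
i=9 'c': node 5→1 ·f
i=10 'c': node 1→2
i=11 'c': node 2→3
i=12 'c': node 3→3 ·f
i=13 'b': node 3→4  emit P0@[10:13]
i=14 'c': node 4→1 ·f
i=15 'a': node 1→5 ·f
i=16 'b': node 5→6
i=17 'c': node 6→7  emit P1@[15:17]
i=18 'c': node 7→2 ·f
i=19 'c': node 2→3
i=20 'c': node 3→3 ·f
i=21 'c': node 3→3 ·f
i=22 'b': node 3→4  emit P0@[19:22]
i=23 'a': node 4→5 ·f
i=24 'b': node 5→6
i=25 'c': node 6→7  emit P1@[23:25]
i=26 'a': node 7→5 ·f
i=27 'b': node 5→6
i=28 'c': node 6→7  emit P1@[26:28]
i=29 'c': node 7→2 ·f
i=30 'a': node 2→5 ·f
i=31 'b': node 5→6
i=32 'c': node 6→7  emit P1@[30:32]
i=33 'b': node 7→0 ·f
i=34 'c': node 0→1
i=35 'c': node 1→2
i=36 'c': node 2→3
i=37 'b': node 3→4  emit P0@[34:37]
i=38 'b': node 4→0 ·f
i=39 'c': node 0→1
i=40 'b': node 1→0 ·f
i=41 'c': node 0→1
i=42 'c': node 1→2
i=43 'c': node 2→3
i=44 'c': node 3→3 ·f
i=45 'b': node 3→4  emit P0@[42:45]
i=46 'c': node 4→1 ·f
i=47 'c': node 1→2
i=48 'c': node 2→3
i=49 'b': node 3→4  emit P0@[46:49]
i=50 'b': node 4→0 ·f
i=51 'b': node 0→0
i=52 'c': node 0→1
i=53 'c': node 1→2
i=54 'c': node 2→3
i=55 'b': node 3→4  emit P0@[52:55]
i=56 'a': node 4→5 ·f
i=57 'c': node 5→1 ·f
i=58 'c': node 1→2
i=59 'c': node 2→3
i=60 'b': node 3→4  emit P0@[57:60]
i=61 'a': node 4→5 ·f
i=62 'a': node 5→5 ·f
i=63 'b': node 5→6
i=64 'c': node 6→7  emit P1@[62:64]
i=65 'a': node 7→5 ·f
i=66 'b': node 5→6
i=67 'c': node 6→7  emit P1@[65:67]
i=68 'a': node 7→5 ·f
i=69 'b': node 5→6
i=70 'c': node 6→7  emit P1@[68:70]
i=71 'c': node 7→2 ·f
i=72 'c': node 2→3
i=73 'c': node 3→3 ·f
i=74 'b': node 3→4  emit P0@[71:74]
i=75 'c': node 4→1 ·f
i=76 'c': node 1→2
i=77 'c': node 2→3

Result: [[2,1],[7,1],[13,0],[17,1],[22,0],[25,1],[28,1],[32,1],[37,0],[45,0],[49,0],[55,0],[60,0],[64,1],[67,1],[70,1],[74,0]]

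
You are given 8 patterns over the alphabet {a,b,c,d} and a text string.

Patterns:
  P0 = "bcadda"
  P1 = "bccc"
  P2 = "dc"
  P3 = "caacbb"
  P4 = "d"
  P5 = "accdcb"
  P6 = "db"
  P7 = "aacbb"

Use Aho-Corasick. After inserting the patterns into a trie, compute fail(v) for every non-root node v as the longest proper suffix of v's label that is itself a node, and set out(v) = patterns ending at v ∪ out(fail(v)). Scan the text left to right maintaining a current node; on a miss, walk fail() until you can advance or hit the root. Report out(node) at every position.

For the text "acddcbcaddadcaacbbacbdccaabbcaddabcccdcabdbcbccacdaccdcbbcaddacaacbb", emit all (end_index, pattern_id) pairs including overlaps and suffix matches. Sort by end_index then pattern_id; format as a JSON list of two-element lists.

Build:
Trie (insert patterns):
  n0 'ε': a→17 b→1 c→11 d→9
  n1 'b': c→2
  n2 'bc': a→3 c→7
  n3 'bca': d→4
  n4 'bcad': d→5
  n5 'bcadd': a→6
  n6 'bcadda': ·  [P0 ends]
  n7 'bcc': c→8
  n8 'bccc': ·  [P1 ends]
  n9 'd': b→23 c→10  [P4 ends]
  n10 'dc': ·  [P2 ends]
  n11 'c': a→12
  n12 'ca': a→13
  n13 'caa': c→14
  n14 'caac': b→15
  n15 'caacb': b→16
  n16 'caacbb': ·  [P3 ends]
  n17 'a': a→24 c→18
  n18 'ac': c→19
  n19 'acc': d→20
  n20 'accd': c→21
  n21 'accdc': b→22
  n22 'accdcb': ·  [P5 ends]
  n23 'db': ·  [P6 ends]
  n24 'aa': c→25
  n25 'aac': b→26
  n26 'aacb': b→27
  n27 'aacbb': ·  [P7 ends]

BFS fail/out derivation:
  fail(1) 'b': from fail(0)=0 chase 'b': 0 ⇒ 0;  out=∅∪out(0)=∅
  fail(9) 'd': from fail(0)=0 chase 'd': 0 ⇒ 0;  out={4}∪out(0)={4}
  fail(11) 'c': from fail(0)=0 chase 'c': 0 ⇒ 0;  out=∅∪out(0)=∅
  fail(17) 'a': from fail(0)=0 chase 'a': 0 ⇒ 0;  out=∅∪out(0)=∅
  fail(2) 'bc': from fail(1)=0 chase 'c': 0 ⇒ 11;  out=∅∪out(11)=∅
  fail(10) 'dc': from fail(9)=0 chase 'c': 0 ⇒ 11;  out={2}∪out(11)={2}
  fail(12) 'ca': from fail(11)=0 chase 'a': 0 ⇒ 17;  out=∅∪out(17)=∅
  fail(18) 'ac': from fail(17)=0 chase 'c': 0 ⇒ 11;  out=∅∪out(11)=∅
  fail(23) 'db': from fail(9)=0 chase 'b': 0 ⇒ 1;  out={6}∪out(1)={6}
  fail(24) 'aa': from fail(17)=0 chase 'a': 0 ⇒ 17;  out=∅∪out(17)=∅
  fail(3) 'bca': from fail(2)=11 chase 'a': 11 ⇒ 12;  out=∅∪out(12)=∅
  fail(7) 'bcc': from fail(2)=11 chase 'c': 11→0 ⇒ 11;  out=∅∪out(11)=∅
  fail(13) 'caa': from fail(12)=17 chase 'a': 17 ⇒ 24;  out=∅∪out(24)=∅
  fail(19) 'acc': from fail(18)=11 chase 'c': 11→0 ⇒ 11;  out=∅∪out(11)=∅
  fail(25) 'aac': from fail(24)=17 chase 'c': 17 ⇒ 18;  out=∅∪out(18)=∅
  fail(4) 'bcad': from fail(3)=12 chase 'd': 12→17→0 ⇒ 9;  out=∅∪out(9)={4}
  fail(8) 'bccc': from fail(7)=11 chase 'c': 11→0 ⇒ 11;  out={1}∪out(11)={1}
  fail(14) 'caac': from fail(13)=24 chase 'c': 24 ⇒ 25;  out=∅∪out(25)=∅
  fail(20) 'accd': from fail(19)=11 chase 'd': 11→0 ⇒ 9;  out=∅∪out(9)={4}
  fail(26) 'aacb': from fail(25)=18 chase 'b': 18→11→0 ⇒ 1;  out=∅∪out(1)=∅
  fail(5) 'bcadd': from fail(4)=9 chase 'd': 9→0 ⇒ 9;  out=∅∪out(9)={4}
  fail(15) 'caacb': from fail(14)=25 chase 'b': 25 ⇒ 26;  out=∅∪out(26)=∅
  fail(21) 'accdc': from fail(20)=9 chase 'c': 9 ⇒ 10;  out=∅∪out(10)={2}
  fail(27) 'aacbb': from fail(26)=1 chase 'b': 1→0 ⇒ 1;  out={7}∪out(1)={7}
  fail(6) 'bcadda': from fail(5)=9 chase 'a': 9→0 ⇒ 17;  out={0}∪out(17)={0}
  fail(16) 'caacbb': from fail(15)=26 chase 'b': 26 ⇒ 27;  out={3}∪out(27)={3,7}
  fail(22) 'accdcb': from fail(21)=10 chase 'b': 10→11→0 ⇒ 1;  out={5}∪out(1)={5}

Text stream:
[0] read 'a'  n0⇒n17
[1] read 'c'  n17⇒n18
[2] read 'd'  n18⇒n9 ·f  emit P4@[2:2]
[3] read 'd'  n9⇒n9 ·f  emit P4@[3:3]
[4] read 'c'  n9⇒n10  emit P2@[3:4]
[5] read 'b'  n10⇒n1 ·f
[6] read 'c'  n1⇒n2
[7] read 'a'  n2⇒n3
[8] read 'd'  n3⇒n4  emit P4@[8:8]
[9] read 'd'  n4⇒n5  emit P4@[9:9]
[10] read 'a'  n5⇒n6  emit P0@[5:10]
[11] read 'd'  n6⇒n9 ·f  emit P4@[11:11]
[12] read 'c'  n9⇒n10  emit P2@[11:12]
[13] read 'a'  n10⇒n12 ·f
[14] read 'a'  n12⇒n13
[15] read 'c'  n13⇒n14
[16] read 'b'  n14⇒n15
[17] read 'b'  n15⇒n16  emit P3@[12:17],P7@[13:17]
[18] read 'a'  n16⇒n17 ·f
[19] read 'c'  n17⇒n18
[20] read 'b'  n18⇒n1 ·f
[21] read 'd'  n1⇒n9 ·f  emit P4@[21:21]
[22] read 'c'  n9⇒n10  emit P2@[21:22]
[23] read 'c'  n10⇒n11 ·f
[24] read 'a'  n11⇒n12
[25] read 'a'  n12⇒n13
[26] read 'b'  n13⇒n1 ·f
[27] read 'b'  n1⇒n1 ·f
[28] read 'c'  n1⇒n2
[29] read 'a'  n2⇒n3
[30] read 'd'  n3⇒n4  emit P4@[30:30]
[31] read 'd'  n4⇒n5  emit P4@[31:31]
[32] read 'a'  n5⇒n6  emit P0@[27:32]
[33] read 'b'  n6⇒n1 ·f
[34] read 'c'  n1⇒n2
[35] read 'c'  n2⇒n7
[36] read 'c'  n7⇒n8  emit P1@[33:36]
[37] read 'd'  n8⇒n9 ·f  emit P4@[37:37]
[38] read 'c'  n9⇒n10  emit P2@[37:38]
[39] read 'a'  n10⇒n12 ·f
[40] read 'b'  n12⇒n1 ·f
[41] read 'd'  n1⇒n9 ·f  emit P4@[41:41]
[42] read 'b'  n9⇒n23  emit P6@[41:42]
[43] read 'c'  n23⇒n2 ·f
[44] read 'b'  n2⇒n1 ·f
[45] read 'c'  n1⇒n2
[46] read 'c'  n2⇒n7
[47] read 'a'  n7⇒n12 ·f
[48] read 'c'  n12⇒n18 ·f
[49] read 'd'  n18⇒n9 ·f  emit P4@[49:49]
[50] read 'a'  n9⇒n17 ·f
[51] read 'c'  n17⇒n18
[52] read 'c'  n18⇒n19
[53] read 'd'  n19⇒n20  emit P4@[53:53]
[54] read 'c'  n20⇒n21  emit P2@[53:54]
[55] read 'b'  n21⇒n22  emit P5@[50:55]
[56] read 'b'  n22⇒n1 ·f
[57] read 'c'  n1⇒n2
[58] read 'a'  n2⇒n3
[59] read 'd'  n3⇒n4  emit P4@[59:59]
[60] read 'd'  n4⇒n5  emit P4@[60:60]
[61] read 'a'  n5⇒n6  emit P0@[56:61]
[62] read 'c'  n6⇒n18 ·f
[63] read 'a'  n18⇒n12 ·f
[64] read 'a'  n12⇒n13
[65] read 'c'  n13⇒n14
[66] read 'b'  n14⇒n15
[67] read 'b'  n15⇒n16  emit P3@[62:67],P7@[63:67]

Matches: [[2,4],[3,4],[4,2],[8,4],[9,4],[10,0],[11,4],[12,2],[17,3],[17,7],[21,4],[22,2],[30,4],[31,4],[32,0],[36,1],[37,4],[38,2],[41,4],[42,6],[49,4],[53,4],[54,2],[55,5],[59,4],[60,4],[61,0],[67,3],[67,7]]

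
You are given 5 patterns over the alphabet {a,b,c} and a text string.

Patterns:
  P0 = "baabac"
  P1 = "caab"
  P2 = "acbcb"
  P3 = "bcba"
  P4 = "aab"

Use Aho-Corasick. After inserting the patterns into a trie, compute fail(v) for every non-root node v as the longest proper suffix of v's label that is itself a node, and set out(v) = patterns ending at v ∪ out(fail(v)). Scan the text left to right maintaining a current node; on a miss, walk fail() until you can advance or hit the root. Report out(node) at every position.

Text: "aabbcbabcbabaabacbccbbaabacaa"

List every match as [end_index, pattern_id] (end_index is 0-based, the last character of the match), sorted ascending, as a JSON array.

Build:
Trie nodes:
  n0 'ε': a→11 b→1 c→7
  n1 'b': a→2 c→16
  n2 'ba': a→3
  n3 'baa': b→4
  n4 'baab': a→5
  n5 'baaba': c→6
  n6 'baabac': ·  ←P0
  n7 'c': a→8
  n8 'ca': a→9
  n9 'caa': b→10
  n10 'caab': ·  ←P1
  n11 'a': a→19 c→12
  n12 'ac': b→13
  n13 'acb': c→14
  n14 'acbc': b→15
  n15 'acbcb': ·  ←P2
  n16 'bc': b→17
  n17 'bcb': a→18
  n18 'bcba': ·  ←P3
  n19 'aa': b→20
  n20 'aab': ·  ←P4

Failure links (BFS by depth):
  n1('b'): parent n0 fail=0; on 'b' 0 → fail=0;  out ∅∪∅=∅
  n7('c'): parent n0 fail=0; on 'c' 0 → fail=0;  out ∅∪∅=∅
  n11('a'): parent n0 fail=0; on 'a' 0 → fail=0;  out ∅∪∅=∅
  n2('ba'): parent n1 fail=0; on 'a' 0 → fail=11;  out ∅∪∅=∅
  n8('ca'): parent n7 fail=0; on 'a' 0 → fail=11;  out ∅∪∅=∅
  n12('ac'): parent n11 fail=0; on 'c' 0 → fail=7;  out ∅∪∅=∅
  n16('bc'): parent n1 fail=0; on 'c' 0 → fail=7;  out ∅∪∅=∅
  n19('aa'): parent n11 fail=0; on 'a' 0 → fail=11;  out ∅∪∅=∅
  n3('baa'): parent n2 fail=11; on 'a' 11 → fail=19;  out ∅∪∅=∅
  n9('caa'): parent n8 fail=11; on 'a' 11 → fail=19;  out ∅∪∅=∅
  n13('acb'): parent n12 fail=7; on 'b' 7→0 → fail=1;  out ∅∪∅=∅
  n17('bcb'): parent n16 fail=7; on 'b' 7→0 → fail=1;  out ∅∪∅=∅
  n20('aab'): parent n19 fail=11; on 'b' 11→0 → fail=1;  out {4}∪∅={4}
  n4('baab'): parent n3 fail=19; on 'b' 19 → fail=20;  out ∅∪{4}={4}
  n10('caab'): parent n9 fail=19; on 'b' 19 → fail=20;  out {1}∪{4}={1,4}
  n14('acbc'): parent n13 fail=1; on 'c' 1 → fail=16;  out ∅∪∅=∅
  n18('bcba'): parent n17 fail=1; on 'a' 1 → fail=2;  out {3}∪∅={3}
  n5('baaba'): parent n4 fail=20; on 'a' 20→1 → fail=2;  out ∅∪∅=∅
  n15('acbcb'): parent n14 fail=16; on 'b' 16 → fail=17;  out {2}∪∅={2}
  n6('baabac'): parent n5 fail=2; on 'c' 2→11 → fail=12;  out {0}∪∅={0}

Text stream:
i=0 'a': node 0→11
i=1 'a': node 11→19
i=2 'b': node 19→20  ** P4@[0:2]
i=3 'b': node 20→1 (fail-walked)
i=4 'c': node 1→16
i=5 'b': node 16→17
i=6 'a': node 17→18  ** P3@[3:6]
i=7 'b': node 18→1 (fail-walked)
i=8 'c': node 1→16
i=9 'b': node 16→17
i=10 'a': node 17→18  ** P3@[7:10]
i=11 'b': node 18→1 (fail-walked)
i=12 'a': node 1→2
i=13 'a': node 2→3
i=14 'b': node 3→4  ** P4@[12:14]
i=15 'a': node 4→5
i=16 'c': node 5→6  ** P0@[11:16]
i=17 'b': node 6→13 (fail-walked)
i=18 'c': node 13→14
i=19 'c': node 14→7 (fail-walked)
i=20 'b': node 7→1 (fail-walked)
i=21 'b': node 1→1 (fail-walked)
i=22 'a': node 1→2
i=23 'a': node 2→3
i=24 'b': node 3→4  ** P4@[22:24]
i=25 'a': node 4→5
i=26 'c': node 5→6  ** P0@[21:26]
i=27 'a': node 6→8 (fail-walked)
i=28 'a': node 8→9

All matches (sorted): [[2,4],[6,3],[10,3],[14,4],[16,0],[24,4],[26,0]]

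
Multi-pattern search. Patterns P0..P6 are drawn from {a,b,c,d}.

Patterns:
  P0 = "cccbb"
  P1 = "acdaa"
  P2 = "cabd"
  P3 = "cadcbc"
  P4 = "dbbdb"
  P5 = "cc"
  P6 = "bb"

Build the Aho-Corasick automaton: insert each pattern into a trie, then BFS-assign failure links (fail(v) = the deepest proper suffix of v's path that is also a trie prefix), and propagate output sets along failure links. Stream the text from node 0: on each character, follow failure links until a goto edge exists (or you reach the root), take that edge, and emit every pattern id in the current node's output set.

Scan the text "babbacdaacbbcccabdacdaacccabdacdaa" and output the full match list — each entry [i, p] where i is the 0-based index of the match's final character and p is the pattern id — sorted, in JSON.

Construct AC machine:
Trie (insert patterns):
  n0 'ε': a→6 b→23 c→1 d→18
  n1 'c': a→11 c→2
  n2 'cc': c→3  ←P5
  n3 'ccc': b→4
  n4 'cccb': b→5
  n5 'cccbb': ·  ←P0
  n6 'a': c→7
  n7 'ac': d→8
  n8 'acd': a→9
  n9 'acda': a→10
  n10 'acdaa': ·  ←P1
  n11 'ca': b→12 d→14
  n12 'cab': d→13
  n13 'cabd': ·  ←P2
  n14 'cad': c→15
  n15 'cadc': b→16
  n16 'cadcb': c→17
  n17 'cadcbc': ·  ←P3
  n18 'd': b→19
  n19 'db': b→20
  n20 'dbb': d→21
  n21 'dbbd': b→22
  n22 'dbbdb': ·  ←P4
  n23 'b': b→24
  n24 'bb': ·  ←P6

Failure links (BFS by depth):
  fail(1) 'c': from fail(0)=0 chase 'c': 0 ⇒ 0;  out=∅∪out(0)=∅
  fail(6) 'a': from fail(0)=0 chase 'a': 0 ⇒ 0;  out=∅∪out(0)=∅
  fail(18) 'd': from fail(0)=0 chase 'd': 0 ⇒ 0;  out=∅∪out(0)=∅
  fail(23) 'b': from fail(0)=0 chase 'b': 0 ⇒ 0;  out=∅∪out(0)=∅
  fail(2) 'cc': from fail(1)=0 chase 'c': 0 ⇒ 1;  out={5}∪out(1)={5}
  fail(7) 'ac': from fail(6)=0 chase 'c': 0 ⇒ 1;  out=∅∪out(1)=∅
  fail(11) 'ca': from fail(1)=0 chase 'a': 0 ⇒ 6;  out=∅∪out(6)=∅
  fail(19) 'db': from fail(18)=0 chase 'b': 0 ⇒ 23;  out=∅∪out(23)=∅
  fail(24) 'bb': from fail(23)=0 chase 'b': 0 ⇒ 23;  out={6}∪out(23)={6}
  fail(3) 'ccc': from fail(2)=1 chase 'c': 1 ⇒ 2;  out=∅∪out(2)={5}
  fail(8) 'acd': from fail(7)=1 chase 'd': 1→0 ⇒ 18;  out=∅∪out(18)=∅
  fail(12) 'cab': from fail(11)=6 chase 'b': 6→0 ⇒ 23;  out=∅∪out(23)=∅
  fail(14) 'cad': from fail(11)=6 chase 'd': 6→0 ⇒ 18;  out=∅∪out(18)=∅
  fail(20) 'dbb': from fail(19)=23 chase 'b': 23 ⇒ 24;  out=∅∪out(24)={6}
  fail(4) 'cccb': from fail(3)=2 chase 'b': 2→1→0 ⇒ 23;  out=∅∪out(23)=∅
  fail(9) 'acda': from fail(8)=18 chase 'a': 18→0 ⇒ 6;  out=∅∪out(6)=∅
  fail(13) 'cabd': from fail(12)=23 chase 'd': 23→0 ⇒ 18;  out={2}∪out(18)={2}
  fail(15) 'cadc': from fail(14)=18 chase 'c': 18→0 ⇒ 1;  out=∅∪out(1)=∅
  fail(21) 'dbbd': from fail(20)=24 chase 'd': 24→23→0 ⇒ 18;  out=∅∪out(18)=∅
  fail(5) 'cccbb': from fail(4)=23 chase 'b': 23 ⇒ 24;  out={0}∪out(24)={0,6}
  fail(10) 'acdaa': from fail(9)=6 chase 'a': 6→0 ⇒ 6;  out={1}∪out(6)={1}
  fail(16) 'cadcb': from fail(15)=1 chase 'b': 1→0 ⇒ 23;  out=∅∪out(23)=∅
  fail(22) 'dbbdb': from fail(21)=18 chase 'b': 18 ⇒ 19;  out={4}∪out(19)={4}
  fail(17) 'cadcbc': from fail(16)=23 chase 'c': 23→0 ⇒ 1;  out={3}∪out(1)={3}

Text stream:
[0] read 'b'  n0⇒n23
[1] read 'a'  n23⇒n6 (via fail)
[2] read 'b'  n6⇒n23 (via fail)
[3] read 'b'  n23⇒n24  → match P6@[2:3]
[4] read 'a'  n24⇒n6 (via fail)
[5] read 'c'  n6⇒n7
[6] read 'd'  n7⇒n8
[7] read 'a'  n8⇒n9
[8] read 'a'  n9⇒n10  → match P1@[4:8]
[9] read 'c'  n10⇒n7 (via fail)
[10] read 'b'  n7⇒n23 (via fail)
[11] read 'b'  n23⇒n24  → match P6@[10:11]
[12] read 'c'  n24⇒n1 (via fail)
[13] read 'c'  n1⇒n2  → match P5@[12:13]
[14] read 'c'  n2⇒n3  → match P5@[13:14]
[15] read 'a'  n3⇒n11 (via fail)
[16] read 'b'  n11⇒n12
[17] read 'd'  n12⇒n13  → match P2@[14:17]
[18] read 'a'  n13⇒n6 (via fail)
[19] read 'c'  n6⇒n7
[20] read 'd'  n7⇒n8
[21] read 'a'  n8⇒n9
[22] read 'a'  n9⇒n10  → match P1@[18:22]
[23] read 'c'  n10⇒n7 (via fail)
[24] read 'c'  n7⇒n2 (via fail)  → match P5@[23:24]
[25] read 'c'  n2⇒n3  → match P5@[24:25]
[26] read 'a'  n3⇒n11 (via fail)
[27] read 'b'  n11⇒n12
[28] read 'd'  n12⇒n13  → match P2@[25:28]
[29] read 'a'  n13⇒n6 (via fail)
[30] read 'c'  n6⇒n7
[31] read 'd'  n7⇒n8
[32] read 'a'  n8⇒n9
[33] read 'a'  n9⇒n10  → match P1@[29:33]

Matches: [[3,6],[8,1],[11,6],[13,5],[14,5],[17,2],[22,1],[24,5],[25,5],[28,2],[33,1]]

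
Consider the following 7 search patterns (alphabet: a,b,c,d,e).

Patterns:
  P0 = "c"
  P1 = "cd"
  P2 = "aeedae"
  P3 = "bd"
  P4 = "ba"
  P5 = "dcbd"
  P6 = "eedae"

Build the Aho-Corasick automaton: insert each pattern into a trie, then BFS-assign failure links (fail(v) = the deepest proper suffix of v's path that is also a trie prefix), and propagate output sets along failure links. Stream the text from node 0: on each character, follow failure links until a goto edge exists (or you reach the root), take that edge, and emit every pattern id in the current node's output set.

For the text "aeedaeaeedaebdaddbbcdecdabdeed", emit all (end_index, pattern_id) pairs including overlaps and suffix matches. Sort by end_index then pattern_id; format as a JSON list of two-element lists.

Build:
Trie nodes:
  n0 'ε': a→3 b→9 c→1 d→12 e→16
  n1 'c': d→2  ←P0
  n2 'cd': ·  ←P1
  n3 'a': e→4
  n4 'ae': e→5
  n5 'aee': d→6
  n6 'aeed': a→7
  n7 'aeeda': e→8
  n8 'aeedae': ·  ←P2
  n9 'b': a→11 d→10
  n10 'bd': ·  ←P3
  n11 'ba': ·  ←P4
  n12 'd': c→13
  n13 'dc': b→14
  n14 'dcb': d→15
  n15 'dcbd': ·  ←P5
  n16 'e': e→17
  n17 'ee': d→18
  n18 'eed': a→19
  n19 'eeda': e→20
  n20 'eedae': ·  ←P6

Failure links (BFS by depth):
  fail(1) 'c': from fail(0)=0 chase 'c': 0 ⇒ 0;  out={0}∪out(0)={0}
  fail(3) 'a': from fail(0)=0 chase 'a': 0 ⇒ 0;  out=∅∪out(0)=∅
  fail(9) 'b': from fail(0)=0 chase 'b': 0 ⇒ 0;  out=∅∪out(0)=∅
  fail(12) 'd': from fail(0)=0 chase 'd': 0 ⇒ 0;  out=∅∪out(0)=∅
  fail(16) 'e': from fail(0)=0 chase 'e': 0 ⇒ 0;  out=∅∪out(0)=∅
  fail(2) 'cd': from fail(1)=0 chase 'd': 0 ⇒ 12;  out={1}∪out(12)={1}
  fail(4) 'ae': from fail(3)=0 chase 'e': 0 ⇒ 16;  out=∅∪out(16)=∅
  fail(10) 'bd': from fail(9)=0 chase 'd': 0 ⇒ 12;  out={3}∪out(12)={3}
  fail(11) 'ba': from fail(9)=0 chase 'a': 0 ⇒ 3;  out={4}∪out(3)={4}
  fail(13) 'dc': from fail(12)=0 chase 'c': 0 ⇒ 1;  out=∅∪out(1)={0}
  fail(17) 'ee': from fail(16)=0 chase 'e': 0 ⇒ 16;  out=∅∪out(16)=∅
  fail(5) 'aee': from fail(4)=16 chase 'e': 16 ⇒ 17;  out=∅∪out(17)=∅
  fail(14) 'dcb': from fail(13)=1 chase 'b': 1→0 ⇒ 9;  out=∅∪out(9)=∅
  fail(18) 'eed': from fail(17)=16 chase 'd': 16→0 ⇒ 12;  out=∅∪out(12)=∅
  fail(6) 'aeed': from fail(5)=17 chase 'd': 17 ⇒ 18;  out=∅∪out(18)=∅
  fail(15) 'dcbd': from fail(14)=9 chase 'd': 9 ⇒ 10;  out={5}∪out(10)={3,5}
  fail(19) 'eeda': from fail(18)=12 chase 'a': 12→0 ⇒ 3;  out=∅∪out(3)=∅
  fail(7) 'aeeda': from fail(6)=18 chase 'a': 18 ⇒ 19;  out=∅∪out(19)=∅
  fail(20) 'eedae': from fail(19)=3 chase 'e': 3 ⇒ 4;  out={6}∪out(4)={6}
  fail(8) 'aeedae': from fail(7)=19 chase 'e': 19 ⇒ 20;  out={2}∪out(20)={2,6}

Text stream:
[0] read 'a'  n0⇒n3
[1] read 'e'  n3⇒n4
[2] read 'e'  n4⇒n5
[3] read 'd'  n5⇒n6
[4] read 'a'  n6⇒n7
[5] read 'e'  n7⇒n8  → match P2@[0:5],P6@[1:5]
[6] read 'a'  n8⇒n3 ·f
[7] read 'e'  n3⇒n4
[8] read 'e'  n4⇒n5
[9] read 'd'  n5⇒n6
[10] read 'a'  n6⇒n7
[11] read 'e'  n7⇒n8  → match P2@[6:11],P6@[7:11]
[12] read 'b'  n8⇒n9 ·f
[13] read 'd'  n9⇒n10  → match P3@[12:13]
[14] read 'a'  n10⇒n3 ·f
[15] read 'd'  n3⇒n12 ·f
[16] read 'd'  n12⇒n12 ·f
[17] read 'b'  n12⇒n9 ·f
[18] read 'b'  n9⇒n9 ·f
[19] read 'c'  n9⇒n1 ·f  → match P0@[19:19]
[20] read 'd'  n1⇒n2  → match P1@[19:20]
[21] read 'e'  n2⇒n16 ·f
[22] read 'c'  n16⇒n1 ·f  → match P0@[22:22]
[23] read 'd'  n1⇒n2  → match P1@[22:23]
[24] read 'a'  n2⇒n3 ·f
[25] read 'b'  n3⇒n9 ·f
[26] read 'd'  n9⇒n10  → match P3@[25:26]
[27] read 'e'  n10⇒n16 ·f
[28] read 'e'  n16⇒n17
[29] read 'd'  n17⇒n18

All matches (sorted): [[5,2],[5,6],[11,2],[11,6],[13,3],[19,0],[20,1],[22,0],[23,1],[26,3]]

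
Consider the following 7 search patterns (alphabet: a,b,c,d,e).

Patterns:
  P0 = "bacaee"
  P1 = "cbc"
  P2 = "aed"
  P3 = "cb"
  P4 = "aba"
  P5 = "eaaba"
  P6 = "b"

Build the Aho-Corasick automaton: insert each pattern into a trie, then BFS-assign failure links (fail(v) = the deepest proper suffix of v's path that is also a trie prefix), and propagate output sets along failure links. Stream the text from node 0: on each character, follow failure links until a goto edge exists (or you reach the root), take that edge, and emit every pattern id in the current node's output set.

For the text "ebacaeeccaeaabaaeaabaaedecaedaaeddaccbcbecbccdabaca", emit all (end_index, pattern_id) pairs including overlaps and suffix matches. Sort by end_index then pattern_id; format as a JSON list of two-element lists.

Build:
Trie nodes:
  n0 'ε': a→10 b→1 c→7 e→15
  n1 'b': a→2  ←P6
  n2 'ba': c→3
  n3 'bac': a→4
  n4 'baca': e→5
  n5 'bacae': e→6
  n6 'bacaee': ·  ←P0
  n7 'c': b→8
  n8 'cb': c→9  ←P3
  n9 'cbc': ·  ←P1
  n10 'a': b→13 e→11
  n11 'ae': d→12
  n12 'aed': ·  ←P2
  n13 'ab': a→14
  n14 'aba': ·  ←P4
  n15 'e': a→16
  n16 'ea': a→17
  n17 'eaa': b→18
  n18 'eaab': a→19
  n19 'eaaba': ·  ←P5

Failure links (BFS by depth):
  n1('b'): parent n0 fail=0; on 'b' 0 → fail=0;  out {6}∪∅={6}
  n7('c'): parent n0 fail=0; on 'c' 0 → fail=0;  out ∅∪∅=∅
  n10('a'): parent n0 fail=0; on 'a' 0 → fail=0;  out ∅∪∅=∅
  n15('e'): parent n0 fail=0; on 'e' 0 → fail=0;  out ∅∪∅=∅
  n2('ba'): parent n1 fail=0; on 'a' 0 → fail=10;  out ∅∪∅=∅
  n8('cb'): parent n7 fail=0; on 'b' 0 → fail=1;  out {3}∪{6}={3,6}
  n11('ae'): parent n10 fail=0; on 'e' 0 → fail=15;  out ∅∪∅=∅
  n13('ab'): parent n10 fail=0; on 'b' 0 → fail=1;  out ∅∪{6}={6}
  n16('ea'): parent n15 fail=0; on 'a' 0 → fail=10;  out ∅∪∅=∅
  n3('bac'): parent n2 fail=10; on 'c' 10→0 → fail=7;  out ∅∪∅=∅
  n9('cbc'): parent n8 fail=1; on 'c' 1→0 → fail=7;  out {1}∪∅={1}
  n12('aed'): parent n11 fail=15; on 'd' 15→0 → fail=0;  out {2}∪∅={2}
  n14('aba'): parent n13 fail=1; on 'a' 1 → fail=2;  out {4}∪∅={4}
  n17('eaa'): parent n16 fail=10; on 'a' 10→0 → fail=10;  out ∅∪∅=∅
  n4('baca'): parent n3 fail=7; on 'a' 7→0 → fail=10;  out ∅∪∅=∅
  n18('eaab'): parent n17 fail=10; on 'b' 10 → fail=13;  out ∅∪{6}={6}
  n5('bacae'): parent n4 fail=10; on 'e' 10 → fail=11;  out ∅∪∅=∅
  n19('eaaba'): parent n18 fail=13; on 'a' 13 → fail=14;  out {5}∪{4}={4,5}
  n6('bacaee'): parent n5 fail=11; on 'e' 11→15→0 → fail=15;  out {0}∪∅={0}

Text stream:
pos 0 'e': at 15
pos 1 'b': at 1 (via fail)  emit P6@[1:1]
pos 2 'a': at 2
pos 3 'c': at 3
pos 4 'a': at 4
pos 5 'e': at 5
pos 6 'e': at 6  emit P0@[1:6]
pos 7 'c': at 7 (via fail)
pos 8 'c': at 7 (via fail)
pos 9 'a': at 10 (via fail)
pos 10 'e': at 11
pos 11 'a': at 16 (via fail)
pos 12 'a': at 17
pos 13 'b': at 18  emit P6@[13:13]
pos 14 'a': at 19  emit P4@[12:14],P5@[10:14]
pos 15 'a': at 10 (via fail)
pos 16 'e': at 11
pos 17 'a': at 16 (via fail)
pos 18 'a': at 17
pos 19 'b': at 18  emit P6@[19:19]
pos 20 'a': at 19  emit P4@[18:20],P5@[16:20]
pos 21 'a': at 10 (via fail)
pos 22 'e': at 11
pos 23 'd': at 12  emit P2@[21:23]
pos 24 'e': at 15 (via fail)
pos 25 'c': at 7 (via fail)
pos 26 'a': at 10 (via fail)
pos 27 'e': at 11
pos 28 'd': at 12  emit P2@[26:28]
pos 29 'a': at 10 (via fail)
pos 30 'a': at 10 (via fail)
pos 31 'e': at 11
pos 32 'd': at 12  emit P2@[30:32]
pos 33 'd': at 0 (via fail)
pos 34 'a': at 10
pos 35 'c': at 7 (via fail)
pos 36 'c': at 7 (via fail)
pos 37 'b': at 8  emit P3@[36:37],P6@[37:37]
pos 38 'c': at 9  emit P1@[36:38]
pos 39 'b': at 8 (via fail)  emit P3@[38:39],P6@[39:39]
pos 40 'e': at 15 (via fail)
pos 41 'c': at 7 (via fail)
pos 42 'b': at 8  emit P3@[41:42],P6@[42:42]
pos 43 'c': at 9  emit P1@[41:43]
pos 44 'c': at 7 (via fail)
pos 45 'd': at 0 (via fail)
pos 46 'a': at 10
pos 47 'b': at 13  emit P6@[47:47]
pos 48 'a': at 14  emit P4@[46:48]
pos 49 'c': at 3 (via fail)
pos 50 'a': at 4

Matches: [[1,6],[6,0],[13,6],[14,4],[14,5],[19,6],[20,4],[20,5],[23,2],[28,2],[32,2],[37,3],[37,6],[38,1],[39,3],[39,6],[42,3],[42,6],[43,1],[47,6],[48,4]]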